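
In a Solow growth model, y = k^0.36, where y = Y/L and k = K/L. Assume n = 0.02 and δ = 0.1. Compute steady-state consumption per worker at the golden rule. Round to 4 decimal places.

c_gold ≈ 1.1873

The effective depreciation rate is n + δ = 0.02 + 0.1 = 0.12.
At the golden rule the marginal product of capital equals n+δ: 0.36·k^(0.36−1) = 0.12. Solving, k_gold = (0.36/0.12)^(1/0.64) ≈ 5.5655.
y_gold = 5.5655^0.36 ≈ 1.8552.
c_gold = y_gold − (n+δ)·k_gold = 1.8552 − 0.12·5.5655 ≈ 1.1873.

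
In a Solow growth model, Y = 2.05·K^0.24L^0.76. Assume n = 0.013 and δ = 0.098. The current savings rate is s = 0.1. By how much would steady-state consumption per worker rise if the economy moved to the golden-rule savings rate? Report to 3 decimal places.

Break-even investment rate: n + δ = 0.013 + 0.098 = 0.111.
Current steady state (s = 0.1): k* = (0.1·2.05/0.111)^(1/0.76) ≈ 2.2416, y* = 2.05·2.2416^0.24 ≈ 2.4882, c* = (1−0.1)·2.4882 ≈ 2.2394.
At the golden rule the marginal product of capital equals n+δ: 0.24·2.05·k^(0.24−1) = 0.111. Solving, k_gold = (0.24·2.05/0.111)^(1/0.76) ≈ 7.0932.
y_gold = 2.05·7.0932^0.24 ≈ 3.2806, c_gold = y_gold − 0.111·k_gold ≈ 2.4933.
Gain: Δc = 2.4933 − 2.2394 ≈ 0.2539.

Δc ≈ 0.254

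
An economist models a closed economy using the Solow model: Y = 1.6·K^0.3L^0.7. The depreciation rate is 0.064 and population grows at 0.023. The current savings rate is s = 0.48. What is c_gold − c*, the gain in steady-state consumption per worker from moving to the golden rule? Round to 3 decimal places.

n + δ = 0.023 + 0.064 = 0.087.
Current steady state (s = 0.48): k* = (0.48·1.6/0.087)^(1/0.7) ≈ 22.4493, y* = 1.6·22.4493^0.3 ≈ 4.0689, c* = (1−0.48)·4.0689 ≈ 2.1158.
Setting f'(k) = n+δ gives 0.3·1.6·k^(0.3−1) = 0.087, hence k_gold = (0.3·1.6/0.087)^(1/0.7) ≈ 11.4710.
y_gold = 1.6·11.4710^0.3 ≈ 3.3266, c_gold = y_gold − 0.087·k_gold ≈ 2.3286.
Gain: Δc = 2.3286 − 2.1158 ≈ 0.2128.

Δc ≈ 0.213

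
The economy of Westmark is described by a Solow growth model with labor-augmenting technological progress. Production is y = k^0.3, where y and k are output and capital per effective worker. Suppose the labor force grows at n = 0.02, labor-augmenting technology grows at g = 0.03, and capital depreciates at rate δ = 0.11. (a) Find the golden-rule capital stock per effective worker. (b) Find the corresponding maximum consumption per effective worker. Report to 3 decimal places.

(a) k_gold ≈ 2.455; (b) c_gold ≈ 0.916

Capital per effective worker breaks even when investment replaces (n + g + δ)·k; here n + g + δ = 0.16.
At the golden rule the marginal product of capital equals n+g+δ: 0.3·k^(0.3−1) = 0.16. Solving, k_gold = (0.3/0.16)^(1/0.7) ≈ 2.4547.
y_gold = 2.4547^0.3 ≈ 1.3092; c_gold = y_gold − 0.16·k_gold ≈ 0.9164.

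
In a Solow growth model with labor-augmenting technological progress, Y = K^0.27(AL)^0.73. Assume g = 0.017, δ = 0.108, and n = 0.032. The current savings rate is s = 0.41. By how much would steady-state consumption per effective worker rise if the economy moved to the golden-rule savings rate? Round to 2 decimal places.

Δc ≈ 0.05

Break-even investment rate: n + g + δ = 0.032 + 0.017 + 0.108 = 0.157.
Current steady state (s = 0.41): k* = (0.41/0.157)^(1/0.73) ≈ 3.7246, y* = 3.7246^0.27 ≈ 1.4262, c* = (1−0.41)·1.4262 ≈ 0.8415.
At the golden rule the marginal product of capital equals n+g+δ: 0.27·k^(0.27−1) = 0.157. Solving, k_gold = (0.27/0.157)^(1/0.73) ≈ 2.1016.
y_gold = 2.1016^0.27 ≈ 1.2221, c_gold = y_gold − 0.157·k_gold ≈ 0.8921.
Gain: Δc = 0.8921 − 0.8415 ≈ 0.0506.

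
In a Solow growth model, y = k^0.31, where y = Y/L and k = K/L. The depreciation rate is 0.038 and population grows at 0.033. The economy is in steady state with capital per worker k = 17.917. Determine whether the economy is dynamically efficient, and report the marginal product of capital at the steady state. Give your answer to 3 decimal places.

dynamically inefficient; MPK ≈ 0.042

The effective depreciation rate is n + δ = 0.033 + 0.038 = 0.071.
MPK = 0.31·k^(0.31−1) = 0.31·17.917^(-0.69) ≈ 0.0423.
MPK < 0.071, so the economy is dynamically inefficient (over-saving).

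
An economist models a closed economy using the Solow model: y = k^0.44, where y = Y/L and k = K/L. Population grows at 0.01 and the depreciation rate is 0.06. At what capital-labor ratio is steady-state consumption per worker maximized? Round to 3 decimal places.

n + δ = 0.01 + 0.06 = 0.07.
Maximizing c = f(k) − (n+δ)·k gives f'(k) = n+δ, i.e. 0.44·k^(0.44−1) = 0.07, so k_gold = (0.44/0.07)^(1/0.56) ≈ 26.6461.

k_gold ≈ 26.646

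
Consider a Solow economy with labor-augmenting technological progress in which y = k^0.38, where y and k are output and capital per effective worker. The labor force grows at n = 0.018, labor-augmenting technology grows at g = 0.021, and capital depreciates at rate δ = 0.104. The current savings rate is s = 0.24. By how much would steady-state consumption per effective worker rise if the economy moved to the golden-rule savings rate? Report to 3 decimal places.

Δc ≈ 0.085

The effective depreciation rate is n + g + δ = 0.018 + 0.021 + 0.104 = 0.143.
Current steady state (s = 0.24): k* = (0.24/0.143)^(1/0.62) ≈ 2.3052, y* = 2.3052^0.38 ≈ 1.3735, c* = (1−0.24)·1.3735 ≈ 1.0439.
At the golden rule the marginal product of capital equals n+g+δ: 0.38·k^(0.38−1) = 0.143. Solving, k_gold = (0.38/0.143)^(1/0.62) ≈ 4.8372.
y_gold = 4.8372^0.38 ≈ 1.8203, c_gold = y_gold − 0.143·k_gold ≈ 1.1286.
Gain: Δc = 1.1286 − 1.0439 ≈ 0.0847.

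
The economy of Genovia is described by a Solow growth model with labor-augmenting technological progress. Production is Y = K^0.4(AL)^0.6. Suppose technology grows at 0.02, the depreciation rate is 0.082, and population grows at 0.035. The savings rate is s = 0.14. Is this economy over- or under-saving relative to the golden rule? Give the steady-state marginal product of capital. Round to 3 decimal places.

n + g + δ = 0.035 + 0.02 + 0.082 = 0.137.
Steady-state k*: s·k^0.4 = 0.137·k gives k* = (0.14/0.137)^(1/0.6) ≈ 1.0368.
MPK = 0.4·1.0368^(-0.6) ≈ 0.3914.
MPK > n+g+δ = 0.137, so the economy is dynamically efficient (under-saving).

under-saving; MPK ≈ 0.391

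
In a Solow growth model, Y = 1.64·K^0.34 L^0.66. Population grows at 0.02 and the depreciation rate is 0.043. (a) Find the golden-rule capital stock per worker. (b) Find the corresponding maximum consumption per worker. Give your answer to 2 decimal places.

Capital per worker breaks even when investment replaces (n + δ)·k; here n + δ = 0.063.
Maximizing c = f(k) − (n+δ)·k gives f'(k) = n+δ, i.e. 0.34·1.64·k^(0.34−1) = 0.063, so k_gold = (0.34·1.64/0.063)^(1/0.66) ≈ 27.2158.
y_gold = 1.64·27.2158^0.34 ≈ 5.0429; c_gold = y_gold − 0.063·k_gold ≈ 3.3283.

(a) k_gold ≈ 27.22; (b) c_gold ≈ 3.33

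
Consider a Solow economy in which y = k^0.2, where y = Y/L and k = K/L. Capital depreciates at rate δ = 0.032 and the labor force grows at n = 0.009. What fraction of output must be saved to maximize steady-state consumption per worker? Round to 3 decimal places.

Break-even investment rate: n + δ = 0.009 + 0.032 = 0.041.
At the golden rule MPK = n+δ, and in any Cobb-Douglas steady state s = (n+δ)·k/y = MPK·k/y = capital's share 0.2.

s_gold = 0.200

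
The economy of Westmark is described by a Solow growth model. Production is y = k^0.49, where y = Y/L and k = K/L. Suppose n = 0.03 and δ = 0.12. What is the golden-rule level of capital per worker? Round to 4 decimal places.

Break-even investment rate: n + δ = 0.03 + 0.12 = 0.15.
Maximizing c = f(k) − (n+δ)·k gives f'(k) = n+δ, i.e. 0.49·k^(0.49−1) = 0.15, so k_gold = (0.49/0.15)^(1/0.51) ≈ 10.1871.

k_gold ≈ 10.1871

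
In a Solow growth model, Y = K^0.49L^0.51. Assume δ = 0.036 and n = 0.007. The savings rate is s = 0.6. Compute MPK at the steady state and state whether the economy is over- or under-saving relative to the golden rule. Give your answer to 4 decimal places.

The effective depreciation rate is n + δ = 0.007 + 0.036 = 0.043.
Steady-state k*: s·k^0.49 = 0.043·k gives k* = (0.6/0.043)^(1/0.51) ≈ 175.5804.
MPK = 0.49·175.5804^(-0.51) ≈ 0.0351.
MPK < n+δ = 0.043, so the economy is dynamically inefficient (over-saving).

over-saving; MPK ≈ 0.0351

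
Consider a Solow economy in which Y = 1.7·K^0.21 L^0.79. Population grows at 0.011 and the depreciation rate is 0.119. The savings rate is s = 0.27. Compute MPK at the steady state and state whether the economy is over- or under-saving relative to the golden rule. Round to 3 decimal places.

over-saving; MPK ≈ 0.101

Break-even investment rate: n + δ = 0.011 + 0.119 = 0.13.
Steady-state k*: s·A·k^0.21 = 0.13·k gives k* = (0.27·1.7/0.13)^(1/0.79) ≈ 4.9375.
MPK = 0.21·1.7·4.9375^(-0.79) ≈ 0.1011.
MPK < n+δ = 0.13, so the economy is dynamically inefficient (over-saving).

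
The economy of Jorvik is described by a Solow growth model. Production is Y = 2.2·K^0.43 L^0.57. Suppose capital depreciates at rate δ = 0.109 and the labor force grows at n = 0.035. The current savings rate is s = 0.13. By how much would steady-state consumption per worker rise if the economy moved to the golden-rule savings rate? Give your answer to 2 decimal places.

Break-even investment rate: n + δ = 0.035 + 0.109 = 0.144.
Current steady state (s = 0.13): k* = (0.13·2.2/0.144)^(1/0.57) ≈ 3.3328, y* = 2.2·3.3328^0.43 ≈ 3.6918, c* = (1−0.13)·3.6918 ≈ 3.2118.
Golden rule sets MPK = n+δ: 0.43·2.2·k^(0.43−1) = 0.144, so k_gold = (0.43·2.2/0.144)^(1/0.57) ≈ 27.1807.
y_gold = 2.2·27.1807^0.43 ≈ 9.1024, c_gold = y_gold − 0.144·k_gold ≈ 5.1884.
Gain: Δc = 5.1884 − 3.2118 ≈ 1.9765.

Δc ≈ 1.98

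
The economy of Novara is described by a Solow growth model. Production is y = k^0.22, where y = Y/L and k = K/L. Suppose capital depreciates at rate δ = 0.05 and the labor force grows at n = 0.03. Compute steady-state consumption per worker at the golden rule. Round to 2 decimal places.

n + δ = 0.03 + 0.05 = 0.08.
Golden rule sets MPK = n+δ: 0.22·k^(0.22−1) = 0.08, so k_gold = (0.22/0.08)^(1/0.78) ≈ 3.6580.
y_gold = 3.6580^0.22 ≈ 1.3302.
c_gold = y_gold − (n+δ)·k_gold = 1.3302 − 0.08·3.6580 ≈ 1.0375.

c_gold ≈ 1.04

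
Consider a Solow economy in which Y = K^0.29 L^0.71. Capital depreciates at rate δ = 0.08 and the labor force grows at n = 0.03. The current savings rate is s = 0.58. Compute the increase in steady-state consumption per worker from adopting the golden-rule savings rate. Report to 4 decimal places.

Δc ≈ 0.2267

n + δ = 0.03 + 0.08 = 0.11.
Current steady state (s = 0.58): k* = (0.58/0.11)^(1/0.71) ≈ 10.3980, y* = 10.3980^0.29 ≈ 1.9720, c* = (1−0.58)·1.9720 ≈ 0.8283.
At the golden rule the marginal product of capital equals n+δ: 0.29·k^(0.29−1) = 0.11. Solving, k_gold = (0.29/0.11)^(1/0.71) ≈ 3.9171.
y_gold = 3.9171^0.29 ≈ 1.4858, c_gold = y_gold − 0.11·k_gold ≈ 1.0549.
Gain: Δc = 1.0549 − 0.8283 ≈ 0.2267.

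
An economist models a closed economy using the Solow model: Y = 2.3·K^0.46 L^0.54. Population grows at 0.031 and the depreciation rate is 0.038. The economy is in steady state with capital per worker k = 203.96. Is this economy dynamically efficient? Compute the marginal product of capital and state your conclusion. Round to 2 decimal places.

dynamically inefficient; MPK ≈ 0.06

n + δ = 0.031 + 0.038 = 0.069.
MPK = 0.46·2.3·k^(0.46−1) = 0.46·2.3·203.96^(-0.54) ≈ 0.0599.
MPK < 0.069, so the economy is dynamically inefficient (over-saving).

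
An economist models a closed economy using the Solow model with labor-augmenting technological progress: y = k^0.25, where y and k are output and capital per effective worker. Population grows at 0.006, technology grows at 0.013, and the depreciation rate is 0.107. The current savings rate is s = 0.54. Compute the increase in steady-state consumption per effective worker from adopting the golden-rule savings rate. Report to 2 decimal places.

n + g + δ = 0.006 + 0.013 + 0.107 = 0.126.
Current steady state (s = 0.54): k* = (0.54/0.126)^(1/0.75) ≈ 6.9614, y* = 6.9614^0.25 ≈ 1.6243, c* = (1−0.54)·1.6243 ≈ 0.7472.
Golden rule sets MPK = n+g+δ: 0.25·k^(0.25−1) = 0.126, so k_gold = (0.25/0.126)^(1/0.75) ≈ 2.4932.
y_gold = 2.4932^0.25 ≈ 1.2566, c_gold = y_gold − 0.126·k_gold ≈ 0.9424.
Gain: Δc = 0.9424 − 0.7472 ≈ 0.1952.

Δc ≈ 0.20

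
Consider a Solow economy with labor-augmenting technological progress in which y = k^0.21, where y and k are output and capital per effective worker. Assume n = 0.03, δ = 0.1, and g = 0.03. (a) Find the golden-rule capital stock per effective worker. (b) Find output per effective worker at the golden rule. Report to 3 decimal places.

(a) k_gold ≈ 1.411; (b) y_gold ≈ 1.075

The effective depreciation rate is n + g + δ = 0.03 + 0.03 + 0.1 = 0.16.
Golden rule sets MPK = n+g+δ: 0.21·k^(0.21−1) = 0.16, so k_gold = (0.21/0.16)^(1/0.79) ≈ 1.4109.
y_gold = 1.4109^0.21 ≈ 1.0750.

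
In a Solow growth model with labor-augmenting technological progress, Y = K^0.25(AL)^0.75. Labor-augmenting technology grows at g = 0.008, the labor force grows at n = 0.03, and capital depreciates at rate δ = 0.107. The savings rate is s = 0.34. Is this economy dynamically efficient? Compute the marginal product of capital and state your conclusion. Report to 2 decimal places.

Capital per effective worker breaks even when investment replaces (n + g + δ)·k; here n + g + δ = 0.145.
Steady-state k*: s·k^0.25 = 0.145·k gives k* = (0.34/0.145)^(1/0.75) ≈ 3.1152.
MPK = 0.25·3.1152^(-0.75) ≈ 0.1066.
MPK < n+g+δ = 0.145, so the economy is dynamically inefficient (over-saving).

dynamically inefficient; MPK ≈ 0.11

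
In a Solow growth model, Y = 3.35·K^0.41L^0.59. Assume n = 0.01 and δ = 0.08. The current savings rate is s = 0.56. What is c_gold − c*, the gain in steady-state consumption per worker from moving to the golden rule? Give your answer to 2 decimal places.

Δc ≈ 0.97

n + δ = 0.01 + 0.08 = 0.09.
Current steady state (s = 0.56): k* = (0.56·3.35/0.09)^(1/0.59) ≈ 172.0192, y* = 3.35·172.0192^0.41 ≈ 27.6459, c* = (1−0.56)·27.6459 ≈ 12.1642.
Maximizing c = f(k) − (n+δ)·k gives f'(k) = n+δ, i.e. 0.41·3.35·k^(0.41−1) = 0.09, so k_gold = (0.41·3.35/0.09)^(1/0.59) ≈ 101.4094.
y_gold = 3.35·101.4094^0.41 ≈ 22.2606, c_gold = y_gold − 0.09·k_gold ≈ 13.1338.
Gain: Δc = 13.1338 − 12.1642 ≈ 0.9695.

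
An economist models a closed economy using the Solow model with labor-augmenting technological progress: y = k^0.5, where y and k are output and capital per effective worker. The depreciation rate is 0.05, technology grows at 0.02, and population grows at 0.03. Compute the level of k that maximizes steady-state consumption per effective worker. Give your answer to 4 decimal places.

The effective depreciation rate is n + g + δ = 0.03 + 0.02 + 0.05 = 0.1.
At the golden rule the marginal product of capital equals n+g+δ: 0.5·k^(0.5−1) = 0.1. Solving, k_gold = (0.5/0.1)^(1/0.5) ≈ 25.0000.

k_gold ≈ 25.0000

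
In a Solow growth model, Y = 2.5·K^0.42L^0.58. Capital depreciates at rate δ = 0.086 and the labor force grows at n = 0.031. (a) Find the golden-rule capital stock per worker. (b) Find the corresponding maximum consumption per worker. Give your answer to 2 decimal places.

Capital per worker breaks even when investment replaces (n + δ)·k; here n + δ = 0.117.
Setting f'(k) = n+δ gives 0.42·2.5·k^(0.42−1) = 0.117, hence k_gold = (0.42·2.5/0.117)^(1/0.58) ≈ 43.9652.
y_gold = 2.5·43.9652^0.42 ≈ 12.2475; c_gold = y_gold − 0.117·k_gold ≈ 7.1035.

(a) k_gold ≈ 43.97; (b) c_gold ≈ 7.10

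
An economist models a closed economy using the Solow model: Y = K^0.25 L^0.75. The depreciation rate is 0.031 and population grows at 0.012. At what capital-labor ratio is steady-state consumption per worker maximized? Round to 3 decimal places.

k_gold ≈ 10.454

n + δ = 0.012 + 0.031 = 0.043.
Golden rule sets MPK = n+δ: 0.25·k^(0.25−1) = 0.043, so k_gold = (0.25/0.043)^(1/0.75) ≈ 10.4543.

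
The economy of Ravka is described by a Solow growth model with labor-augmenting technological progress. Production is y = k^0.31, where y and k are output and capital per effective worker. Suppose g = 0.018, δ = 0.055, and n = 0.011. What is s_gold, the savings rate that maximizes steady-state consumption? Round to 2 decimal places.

n + g + δ = 0.011 + 0.018 + 0.055 = 0.084.
At the golden rule MPK = n+g+δ, and in any Cobb-Douglas steady state s = (n+g+δ)·k/y = MPK·k/y = capital's share 0.31.

s_gold = 0.31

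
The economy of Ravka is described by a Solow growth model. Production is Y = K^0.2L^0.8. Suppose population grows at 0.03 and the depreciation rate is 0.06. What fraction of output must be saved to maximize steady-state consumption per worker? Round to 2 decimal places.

s_gold = 0.20

Capital per worker breaks even when investment replaces (n + δ)·k; here n + δ = 0.09.
At the golden rule MPK = n+δ, and in any Cobb-Douglas steady state s = (n+δ)·k/y = MPK·k/y = capital's share 0.2.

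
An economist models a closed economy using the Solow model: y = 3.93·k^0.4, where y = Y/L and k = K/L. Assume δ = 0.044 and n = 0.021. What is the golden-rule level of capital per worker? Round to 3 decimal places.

Capital per worker breaks even when investment replaces (n + δ)·k; here n + δ = 0.065.
At the golden rule the marginal product of capital equals n+δ: 0.4·3.93·k^(0.4−1) = 0.065. Solving, k_gold = (0.4·3.93/0.065)^(1/0.6) ≈ 202.2547.

k_gold ≈ 202.255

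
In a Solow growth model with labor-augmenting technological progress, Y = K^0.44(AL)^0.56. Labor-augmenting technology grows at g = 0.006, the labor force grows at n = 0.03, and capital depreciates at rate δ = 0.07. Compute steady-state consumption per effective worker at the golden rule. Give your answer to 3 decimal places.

c_gold ≈ 1.713

The effective depreciation rate is n + g + δ = 0.03 + 0.006 + 0.07 = 0.106.
Setting f'(k) = n+g+δ gives 0.44·k^(0.44−1) = 0.106, hence k_gold = (0.44/0.106)^(1/0.56) ≈ 12.7009.
y_gold = 12.7009^0.44 ≈ 3.0598.
c_gold = y_gold − (n+g+δ)·k_gold = 3.0598 − 0.106·12.7009 ≈ 1.7135.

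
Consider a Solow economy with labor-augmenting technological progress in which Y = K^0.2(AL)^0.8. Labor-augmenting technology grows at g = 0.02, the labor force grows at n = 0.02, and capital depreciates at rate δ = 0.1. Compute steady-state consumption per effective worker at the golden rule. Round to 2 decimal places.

c_gold ≈ 0.87

The effective depreciation rate is n + g + δ = 0.02 + 0.02 + 0.1 = 0.14.
Setting f'(k) = n+g+δ gives 0.2·k^(0.2−1) = 0.14, hence k_gold = (0.2/0.14)^(1/0.8) ≈ 1.5618.
y_gold = 1.5618^0.2 ≈ 1.0933.
c_gold = y_gold − (n+g+δ)·k_gold = 1.0933 − 0.14·1.5618 ≈ 0.8746.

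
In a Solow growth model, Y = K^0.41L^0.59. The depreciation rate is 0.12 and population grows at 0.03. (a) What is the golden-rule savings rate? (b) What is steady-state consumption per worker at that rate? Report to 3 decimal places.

The effective depreciation rate is n + δ = 0.03 + 0.12 = 0.15.
For Cobb-Douglas, s_gold equals capital's share: s_gold = 0.41.
Setting f'(k) = n+δ gives 0.41·k^(0.41−1) = 0.15, hence k_gold = (0.41/0.15)^(1/0.59) ≈ 5.4974.
y_gold = 5.4974^0.41 ≈ 2.0112; c_gold = (1−0.41)·y_gold ≈ 1.1866.

(a) s_gold = 0.410; (b) c_gold ≈ 1.187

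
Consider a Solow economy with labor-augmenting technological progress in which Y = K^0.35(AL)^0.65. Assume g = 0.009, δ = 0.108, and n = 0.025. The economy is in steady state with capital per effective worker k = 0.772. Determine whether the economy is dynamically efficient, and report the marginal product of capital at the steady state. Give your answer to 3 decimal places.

dynamically efficient; MPK ≈ 0.414

Break-even investment rate: n + g + δ = 0.025 + 0.009 + 0.108 = 0.142.
MPK = 0.35·k^(0.35−1) = 0.35·0.772^(-0.65) ≈ 0.4141.
MPK > 0.142, so the economy is dynamically efficient (under-saving).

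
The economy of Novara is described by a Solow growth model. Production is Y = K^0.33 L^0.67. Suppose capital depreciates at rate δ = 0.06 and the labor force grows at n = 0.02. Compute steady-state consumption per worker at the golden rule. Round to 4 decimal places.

Capital per worker breaks even when investment replaces (n + δ)·k; here n + δ = 0.08.
At the golden rule the marginal product of capital equals n+δ: 0.33·k^(0.33−1) = 0.08. Solving, k_gold = (0.33/0.08)^(1/0.67) ≈ 8.2898.
y_gold = 8.2898^0.33 ≈ 2.0096.
c_gold = y_gold − (n+δ)·k_gold = 2.0096 − 0.08·8.2898 ≈ 1.3465.

c_gold ≈ 1.3465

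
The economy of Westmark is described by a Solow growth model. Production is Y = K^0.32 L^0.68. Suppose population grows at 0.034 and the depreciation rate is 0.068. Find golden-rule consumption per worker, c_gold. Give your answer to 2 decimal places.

c_gold ≈ 1.16

Break-even investment rate: n + δ = 0.034 + 0.068 = 0.102.
Setting f'(k) = n+δ gives 0.32·k^(0.32−1) = 0.102, hence k_gold = (0.32/0.102)^(1/0.68) ≈ 5.3730.
y_gold = 5.3730^0.32 ≈ 1.7127.
c_gold = y_gold − (n+δ)·k_gold = 1.7127 − 0.102·5.3730 ≈ 1.1646.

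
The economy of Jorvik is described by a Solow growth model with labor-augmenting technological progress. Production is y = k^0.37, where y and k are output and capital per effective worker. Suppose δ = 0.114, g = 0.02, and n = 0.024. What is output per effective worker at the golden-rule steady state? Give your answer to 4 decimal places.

y_gold ≈ 1.6483

The effective depreciation rate is n + g + δ = 0.024 + 0.02 + 0.114 = 0.158.
Maximizing c = f(k) − (n+g+δ)·k gives f'(k) = n+g+δ, i.e. 0.37·k^(0.37−1) = 0.158, so k_gold = (0.37/0.158)^(1/0.63) ≈ 3.8599.
Output: y_gold = k_gold^0.37 = 3.8599^0.37 ≈ 1.6483.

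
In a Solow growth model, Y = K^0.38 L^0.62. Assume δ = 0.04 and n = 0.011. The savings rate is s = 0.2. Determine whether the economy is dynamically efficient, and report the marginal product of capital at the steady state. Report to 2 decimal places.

Break-even investment rate: n + δ = 0.011 + 0.04 = 0.051.
Steady-state k*: s·k^0.38 = 0.051·k gives k* = (0.2/0.051)^(1/0.62) ≈ 9.0614.
MPK = 0.38·9.0614^(-0.62) ≈ 0.0969.
MPK > n+δ = 0.051, so the economy is dynamically efficient (under-saving).

dynamically efficient; MPK ≈ 0.10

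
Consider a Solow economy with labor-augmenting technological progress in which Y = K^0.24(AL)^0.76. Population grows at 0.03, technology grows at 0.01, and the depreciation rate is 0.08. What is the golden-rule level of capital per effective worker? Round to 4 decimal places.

n + g + δ = 0.03 + 0.01 + 0.08 = 0.12.
Golden rule sets MPK = n+g+δ: 0.24·k^(0.24−1) = 0.12, so k_gold = (0.24/0.12)^(1/0.76) ≈ 2.4894.

k_gold ≈ 2.4894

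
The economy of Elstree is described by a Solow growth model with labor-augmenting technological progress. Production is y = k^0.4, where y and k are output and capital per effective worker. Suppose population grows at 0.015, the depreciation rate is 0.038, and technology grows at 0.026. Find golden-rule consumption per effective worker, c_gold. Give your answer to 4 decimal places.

c_gold ≈ 1.7692

n + g + δ = 0.015 + 0.026 + 0.038 = 0.079.
Maximizing c = f(k) − (n+g+δ)·k gives f'(k) = n+g+δ, i.e. 0.4·k^(0.4−1) = 0.079, so k_gold = (0.4/0.079)^(1/0.6) ≈ 14.9298.
y_gold = 14.9298^0.4 ≈ 2.9486.
c_gold = y_gold − (n+g+δ)·k_gold = 2.9486 − 0.079·14.9298 ≈ 1.7692.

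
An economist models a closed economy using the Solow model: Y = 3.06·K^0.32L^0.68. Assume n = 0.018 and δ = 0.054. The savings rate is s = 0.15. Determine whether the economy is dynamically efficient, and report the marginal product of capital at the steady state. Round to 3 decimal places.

n + δ = 0.018 + 0.054 = 0.072.
Steady-state k*: s·A·k^0.32 = 0.072·k gives k* = (0.15·3.06/0.072)^(1/0.68) ≈ 15.2426.
MPK = 0.32·3.06·15.2426^(-0.68) ≈ 0.1536.
MPK > n+δ = 0.072, so the economy is dynamically efficient (under-saving).

dynamically efficient; MPK ≈ 0.154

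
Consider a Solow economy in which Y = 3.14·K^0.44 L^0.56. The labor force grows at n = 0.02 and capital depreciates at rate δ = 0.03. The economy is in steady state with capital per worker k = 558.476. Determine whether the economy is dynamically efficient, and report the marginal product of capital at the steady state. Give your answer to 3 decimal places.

dynamically inefficient; MPK ≈ 0.040

The effective depreciation rate is n + δ = 0.02 + 0.03 = 0.05.
MPK = 0.44·3.14·k^(0.44−1) = 0.44·3.14·558.476^(-0.56) ≈ 0.0400.
MPK < 0.05, so the economy is dynamically inefficient (over-saving).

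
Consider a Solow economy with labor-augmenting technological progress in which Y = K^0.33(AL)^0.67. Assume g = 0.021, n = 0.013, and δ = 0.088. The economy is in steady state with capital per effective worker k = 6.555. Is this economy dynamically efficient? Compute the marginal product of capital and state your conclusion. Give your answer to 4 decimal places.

dynamically inefficient; MPK ≈ 0.0936

The effective depreciation rate is n + g + δ = 0.013 + 0.021 + 0.088 = 0.122.
MPK = 0.33·k^(0.33−1) = 0.33·6.555^(-0.67) ≈ 0.0936.
MPK < 0.122, so the economy is dynamically inefficient (over-saving).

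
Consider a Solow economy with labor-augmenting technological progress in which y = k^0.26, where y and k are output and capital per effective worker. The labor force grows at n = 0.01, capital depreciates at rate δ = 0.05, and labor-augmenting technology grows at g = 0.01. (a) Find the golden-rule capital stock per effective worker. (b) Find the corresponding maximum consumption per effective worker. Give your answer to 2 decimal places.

(a) k_gold ≈ 5.89; (b) c_gold ≈ 1.17

Capital per effective worker breaks even when investment replaces (n + g + δ)·k; here n + g + δ = 0.07.
Maximizing c = f(k) − (n+g+δ)·k gives f'(k) = n+g+δ, i.e. 0.26·k^(0.26−1) = 0.07, so k_gold = (0.26/0.07)^(1/0.74) ≈ 5.8898.
y_gold = 5.8898^0.26 ≈ 1.5857; c_gold = y_gold − 0.07·k_gold ≈ 1.1734.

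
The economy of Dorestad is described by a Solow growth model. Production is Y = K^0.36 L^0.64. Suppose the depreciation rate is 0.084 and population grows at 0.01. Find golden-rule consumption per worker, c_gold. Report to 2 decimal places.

Break-even investment rate: n + δ = 0.01 + 0.084 = 0.094.
At the golden rule the marginal product of capital equals n+δ: 0.36·k^(0.36−1) = 0.094. Solving, k_gold = (0.36/0.094)^(1/0.64) ≈ 8.1510.
y_gold = 8.1510^0.36 ≈ 2.1283.
c_gold = y_gold − (n+δ)·k_gold = 2.1283 − 0.094·8.1510 ≈ 1.3621.

c_gold ≈ 1.36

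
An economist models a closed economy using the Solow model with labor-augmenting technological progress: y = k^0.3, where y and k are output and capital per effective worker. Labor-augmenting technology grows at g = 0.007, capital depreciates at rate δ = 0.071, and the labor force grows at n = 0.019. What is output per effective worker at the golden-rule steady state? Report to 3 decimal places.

y_gold ≈ 1.622

Break-even investment rate: n + g + δ = 0.019 + 0.007 + 0.071 = 0.097.
At the golden rule the marginal product of capital equals n+g+δ: 0.3·k^(0.3−1) = 0.097. Solving, k_gold = (0.3/0.097)^(1/0.7) ≈ 5.0176.
Output: y_gold = k_gold^0.3 = 5.0176^0.3 ≈ 1.6224.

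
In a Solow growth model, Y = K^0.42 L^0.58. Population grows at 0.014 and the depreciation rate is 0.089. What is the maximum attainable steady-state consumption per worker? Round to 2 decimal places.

n + δ = 0.014 + 0.089 = 0.103.
Maximizing c = f(k) − (n+δ)·k gives f'(k) = n+δ, i.e. 0.42·k^(0.42−1) = 0.103, so k_gold = (0.42/0.103)^(1/0.58) ≈ 11.2833.
y_gold = 11.2833^0.42 ≈ 2.7671.
c_gold = y_gold − (n+δ)·k_gold = 2.7671 − 0.103·11.2833 ≈ 1.6049.

c_gold ≈ 1.60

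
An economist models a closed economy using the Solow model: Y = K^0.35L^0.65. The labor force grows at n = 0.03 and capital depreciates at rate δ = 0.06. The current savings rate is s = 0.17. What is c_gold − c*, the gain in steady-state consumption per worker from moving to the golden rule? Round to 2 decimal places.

The effective depreciation rate is n + δ = 0.03 + 0.06 = 0.09.
Current steady state (s = 0.17): k* = (0.17/0.09)^(1/0.65) ≈ 2.6603, y* = 2.6603^0.35 ≈ 1.4084, c* = (1−0.17)·1.4084 ≈ 1.1690.
At the golden rule the marginal product of capital equals n+δ: 0.35·k^(0.35−1) = 0.09. Solving, k_gold = (0.35/0.09)^(1/0.65) ≈ 8.0802.
y_gold = 8.0802^0.35 ≈ 2.0778, c_gold = y_gold − 0.09·k_gold ≈ 1.3506.
Gain: Δc = 1.3506 − 1.1690 ≈ 0.1816.

Δc ≈ 0.18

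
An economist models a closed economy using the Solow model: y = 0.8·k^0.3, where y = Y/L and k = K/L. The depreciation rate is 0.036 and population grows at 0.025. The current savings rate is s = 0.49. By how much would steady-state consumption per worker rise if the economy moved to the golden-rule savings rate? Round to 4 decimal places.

Δc ≈ 0.1017

Capital per worker breaks even when investment replaces (n + δ)·k; here n + δ = 0.061.
Current steady state (s = 0.49): k* = (0.49·0.8/0.061)^(1/0.7) ≈ 14.2634, y* = 0.8·14.2634^0.3 ≈ 1.7756, c* = (1−0.49)·1.7756 ≈ 0.9056.
Golden rule sets MPK = n+δ: 0.3·0.8·k^(0.3−1) = 0.061, so k_gold = (0.3·0.8/0.061)^(1/0.7) ≈ 7.0767.
y_gold = 0.8·7.0767^0.3 ≈ 1.4389, c_gold = y_gold − 0.061·k_gold ≈ 1.0072.
Gain: Δc = 1.0072 − 0.9056 ≈ 0.1017.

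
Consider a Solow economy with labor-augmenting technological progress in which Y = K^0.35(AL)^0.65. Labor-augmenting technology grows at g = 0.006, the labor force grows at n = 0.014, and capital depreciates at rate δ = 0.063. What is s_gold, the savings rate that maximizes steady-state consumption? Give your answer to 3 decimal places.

Break-even investment rate: n + g + δ = 0.014 + 0.006 + 0.063 = 0.083.
At the golden rule MPK = n+g+δ, and in any Cobb-Douglas steady state s = (n+g+δ)·k/y = MPK·k/y = capital's share 0.35.

s_gold = 0.350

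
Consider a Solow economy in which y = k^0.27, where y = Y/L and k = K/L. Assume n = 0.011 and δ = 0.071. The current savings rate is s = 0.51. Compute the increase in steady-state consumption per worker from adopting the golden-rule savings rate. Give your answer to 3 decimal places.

Break-even investment rate: n + δ = 0.011 + 0.071 = 0.082.
Current steady state (s = 0.51): k* = (0.51/0.082)^(1/0.73) ≈ 12.2275, y* = 12.2275^0.27 ≈ 1.9660, c* = (1−0.51)·1.9660 ≈ 0.9633.
Maximizing c = f(k) − (n+δ)·k gives f'(k) = n+δ, i.e. 0.27·k^(0.27−1) = 0.082, so k_gold = (0.27/0.082)^(1/0.73) ≈ 5.1165.
y_gold = 5.1165^0.27 ≈ 1.5539, c_gold = y_gold − 0.082·k_gold ≈ 1.1343.
Gain: Δc = 1.1343 − 0.9633 ≈ 0.1710.

Δc ≈ 0.171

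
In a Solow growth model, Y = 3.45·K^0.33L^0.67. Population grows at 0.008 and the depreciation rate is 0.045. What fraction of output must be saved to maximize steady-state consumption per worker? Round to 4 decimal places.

s_gold = 0.3300

Break-even investment rate: n + δ = 0.008 + 0.045 = 0.053.
At the golden rule MPK = n+δ, and in any Cobb-Douglas steady state s = (n+δ)·k/y = MPK·k/y = capital's share 0.33.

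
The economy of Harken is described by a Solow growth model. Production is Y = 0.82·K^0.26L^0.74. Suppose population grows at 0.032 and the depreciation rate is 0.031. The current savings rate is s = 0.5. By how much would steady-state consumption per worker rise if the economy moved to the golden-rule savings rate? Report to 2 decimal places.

Δc ≈ 0.14

n + δ = 0.032 + 0.031 = 0.063.
Current steady state (s = 0.5): k* = (0.5·0.82/0.063)^(1/0.74) ≈ 12.5675, y* = 0.82·12.5675^0.26 ≈ 1.5835, c* = (1−0.5)·1.5835 ≈ 0.7918.
Setting f'(k) = n+δ gives 0.26·0.82·k^(0.26−1) = 0.063, hence k_gold = (0.26·0.82/0.063)^(1/0.74) ≈ 5.1936.
y_gold = 0.82·5.1936^0.26 ≈ 1.2584, c_gold = y_gold − 0.063·k_gold ≈ 0.9313.
Gain: Δc = 0.9313 − 0.7918 ≈ 0.1395.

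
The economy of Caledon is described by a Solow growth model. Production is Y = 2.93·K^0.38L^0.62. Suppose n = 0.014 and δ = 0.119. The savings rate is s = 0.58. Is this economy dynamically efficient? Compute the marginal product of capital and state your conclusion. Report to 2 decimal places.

dynamically inefficient; MPK ≈ 0.09

n + δ = 0.014 + 0.119 = 0.133.
Steady-state k*: s·A·k^0.38 = 0.133·k gives k* = (0.58·2.93/0.133)^(1/0.62) ≈ 60.8958.
MPK = 0.38·2.93·60.8958^(-0.62) ≈ 0.0871.
MPK < n+δ = 0.133, so the economy is dynamically inefficient (over-saving).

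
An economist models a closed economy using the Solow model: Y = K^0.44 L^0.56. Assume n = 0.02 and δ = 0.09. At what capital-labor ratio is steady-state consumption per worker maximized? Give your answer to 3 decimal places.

The effective depreciation rate is n + δ = 0.02 + 0.09 = 0.11.
Setting f'(k) = n+δ gives 0.44·k^(0.44−1) = 0.11, hence k_gold = (0.44/0.11)^(1/0.56) ≈ 11.8880.

k_gold ≈ 11.888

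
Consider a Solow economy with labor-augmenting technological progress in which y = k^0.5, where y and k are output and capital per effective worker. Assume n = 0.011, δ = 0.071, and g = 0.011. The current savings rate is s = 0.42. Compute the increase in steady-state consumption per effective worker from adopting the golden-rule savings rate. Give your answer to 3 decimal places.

Δc ≈ 0.069

The effective depreciation rate is n + g + δ = 0.011 + 0.011 + 0.071 = 0.093.
Current steady state (s = 0.42): k* = (0.42/0.093)^(1/0.5) ≈ 20.3954, y* = 20.3954^0.5 ≈ 4.5161, c* = (1−0.42)·4.5161 ≈ 2.6194.
Golden rule sets MPK = n+g+δ: 0.5·k^(0.5−1) = 0.093, so k_gold = (0.5/0.093)^(1/0.5) ≈ 28.9051.
y_gold = 28.9051^0.5 ≈ 5.3763, c_gold = y_gold − 0.093·k_gold ≈ 2.6882.
Gain: Δc = 2.6882 − 2.6194 ≈ 0.0688.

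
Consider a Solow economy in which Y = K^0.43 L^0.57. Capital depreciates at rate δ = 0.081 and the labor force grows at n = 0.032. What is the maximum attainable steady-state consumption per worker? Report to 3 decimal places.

The effective depreciation rate is n + δ = 0.032 + 0.081 = 0.113.
Setting f'(k) = n+δ gives 0.43·k^(0.43−1) = 0.113, hence k_gold = (0.43/0.113)^(1/0.57) ≈ 10.4286.
y_gold = 10.4286^0.43 ≈ 2.7406.
c_gold = y_gold − (n+δ)·k_gold = 2.7406 − 0.113·10.4286 ≈ 1.5621.

c_gold ≈ 1.562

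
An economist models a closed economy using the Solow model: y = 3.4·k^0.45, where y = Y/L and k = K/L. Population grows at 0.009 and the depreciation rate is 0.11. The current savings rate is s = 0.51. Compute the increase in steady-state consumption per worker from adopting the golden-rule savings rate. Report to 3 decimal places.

Δc ≈ 0.197

n + δ = 0.009 + 0.11 = 0.119.
Current steady state (s = 0.51): k* = (0.51·3.4/0.119)^(1/0.55) ≈ 130.4543, y* = 3.4·130.4543^0.45 ≈ 30.4393, c* = (1−0.51)·30.4393 ≈ 14.9153.
Setting f'(k) = n+δ gives 0.45·3.4·k^(0.45−1) = 0.119, hence k_gold = (0.45·3.4/0.119)^(1/0.55) ≈ 103.9026.
y_gold = 3.4·103.9026^0.45 ≈ 27.4765, c_gold = y_gold − 0.119·k_gold ≈ 15.1121.
Gain: Δc = 15.1121 − 14.9153 ≈ 0.1968.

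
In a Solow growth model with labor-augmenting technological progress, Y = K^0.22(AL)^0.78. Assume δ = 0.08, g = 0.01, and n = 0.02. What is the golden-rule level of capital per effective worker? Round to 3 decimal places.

Capital per effective worker breaks even when investment replaces (n + g + δ)·k; here n + g + δ = 0.11.
Golden rule sets MPK = n+g+δ: 0.22·k^(0.22−1) = 0.11, so k_gold = (0.22/0.11)^(1/0.78) ≈ 2.4318.

k_gold ≈ 2.432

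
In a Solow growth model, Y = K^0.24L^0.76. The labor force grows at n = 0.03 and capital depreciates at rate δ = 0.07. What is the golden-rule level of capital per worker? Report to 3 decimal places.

Break-even investment rate: n + δ = 0.03 + 0.07 = 0.1.
At the golden rule the marginal product of capital equals n+δ: 0.24·k^(0.24−1) = 0.1. Solving, k_gold = (0.24/0.1)^(1/0.76) ≈ 3.1643.

k_gold ≈ 3.164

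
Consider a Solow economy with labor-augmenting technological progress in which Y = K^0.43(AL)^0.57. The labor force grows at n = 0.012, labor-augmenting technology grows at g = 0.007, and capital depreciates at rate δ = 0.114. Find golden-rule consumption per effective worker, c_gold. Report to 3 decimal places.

n + g + δ = 0.012 + 0.007 + 0.114 = 0.133.
Setting f'(k) = n+g+δ gives 0.43·k^(0.43−1) = 0.133, hence k_gold = (0.43/0.133)^(1/0.57) ≈ 7.8355.
y_gold = 7.8355^0.43 ≈ 2.4235.
c_gold = y_gold − (n+g+δ)·k_gold = 2.4235 − 0.133·7.8355 ≈ 1.3814.

c_gold ≈ 1.381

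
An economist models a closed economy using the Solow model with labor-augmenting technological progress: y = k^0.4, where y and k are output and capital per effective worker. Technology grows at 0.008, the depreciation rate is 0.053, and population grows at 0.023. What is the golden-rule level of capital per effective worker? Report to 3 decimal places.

The effective depreciation rate is n + g + δ = 0.023 + 0.008 + 0.053 = 0.084.
Golden rule sets MPK = n+g+δ: 0.4·k^(0.4−1) = 0.084, so k_gold = (0.4/0.084)^(1/0.6) ≈ 13.4783.

k_gold ≈ 13.478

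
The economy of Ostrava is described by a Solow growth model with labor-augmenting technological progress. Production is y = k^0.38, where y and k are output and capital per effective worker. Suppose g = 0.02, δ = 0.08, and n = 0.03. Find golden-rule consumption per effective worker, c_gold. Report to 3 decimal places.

c_gold ≈ 1.196

Capital per effective worker breaks even when investment replaces (n + g + δ)·k; here n + g + δ = 0.13.
Maximizing c = f(k) − (n+g+δ)·k gives f'(k) = n+g+δ, i.e. 0.38·k^(0.38−1) = 0.13, so k_gold = (0.38/0.13)^(1/0.62) ≈ 5.6410.
y_gold = 5.6410^0.38 ≈ 1.9298.
c_gold = y_gold − (n+g+δ)·k_gold = 1.9298 − 0.13·5.6410 ≈ 1.1965.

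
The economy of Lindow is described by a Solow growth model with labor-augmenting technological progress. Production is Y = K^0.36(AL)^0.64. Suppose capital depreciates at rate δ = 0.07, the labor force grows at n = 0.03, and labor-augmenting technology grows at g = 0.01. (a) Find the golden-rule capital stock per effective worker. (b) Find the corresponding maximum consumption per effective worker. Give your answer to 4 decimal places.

Break-even investment rate: n + g + δ = 0.03 + 0.01 + 0.07 = 0.11.
Setting f'(k) = n+g+δ gives 0.36·k^(0.36−1) = 0.11, hence k_gold = (0.36/0.11)^(1/0.64) ≈ 6.3760.
y_gold = 6.3760^0.36 ≈ 1.9482; c_gold = y_gold − 0.11·k_gold ≈ 1.2469.

(a) k_gold ≈ 6.3760; (b) c_gold ≈ 1.2469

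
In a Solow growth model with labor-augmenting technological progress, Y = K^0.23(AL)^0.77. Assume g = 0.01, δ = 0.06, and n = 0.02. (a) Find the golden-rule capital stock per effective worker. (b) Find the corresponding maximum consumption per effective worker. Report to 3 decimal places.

n + g + δ = 0.02 + 0.01 + 0.06 = 0.09.
Maximizing c = f(k) − (n+g+δ)·k gives f'(k) = n+g+δ, i.e. 0.23·k^(0.23−1) = 0.09, so k_gold = (0.23/0.09)^(1/0.77) ≈ 3.3822.
y_gold = 3.3822^0.23 ≈ 1.3235; c_gold = y_gold − 0.09·k_gold ≈ 1.0191.

(a) k_gold ≈ 3.382; (b) c_gold ≈ 1.019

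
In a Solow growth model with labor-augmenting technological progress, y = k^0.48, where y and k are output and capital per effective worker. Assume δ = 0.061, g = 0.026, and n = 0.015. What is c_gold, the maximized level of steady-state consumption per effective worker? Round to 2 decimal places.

Capital per effective worker breaks even when investment replaces (n + g + δ)·k; here n + g + δ = 0.102.
Golden rule sets MPK = n+g+δ: 0.48·k^(0.48−1) = 0.102, so k_gold = (0.48/0.102)^(1/0.52) ≈ 19.6581.
y_gold = 19.6581^0.48 ≈ 4.1773.
c_gold = y_gold − (n+g+δ)·k_gold = 4.1773 − 0.102·19.6581 ≈ 2.1722.

c_gold ≈ 2.17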